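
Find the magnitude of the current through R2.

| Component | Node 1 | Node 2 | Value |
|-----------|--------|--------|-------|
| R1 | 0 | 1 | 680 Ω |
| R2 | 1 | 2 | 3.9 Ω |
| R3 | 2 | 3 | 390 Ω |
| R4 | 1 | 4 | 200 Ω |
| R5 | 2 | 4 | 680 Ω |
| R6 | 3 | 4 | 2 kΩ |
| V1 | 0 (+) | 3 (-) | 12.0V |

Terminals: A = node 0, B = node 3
Nodal analysis, taking node 3 as the 0 V reference.
Source V1 fixes V_0 = 12 V.
KCL at each unknown node (sum of currents leaving = 0; resistances in Ω):
  Node 1: (V_1 - 12)/680 + (V_1 - V_2)/3.9 + (V_1 - V_4)/200 = 0
  Node 2: (V_2 - V_1)/3.9 + (V_2 - 0)/390 + (V_2 - V_4)/680 = 0
  Node 4: (V_4 - V_1)/200 + (V_4 - V_2)/680 + (V_4 - 0)/2000 = 0
Collecting terms (coefficients in siemens):
  0.2629·V_1 - 0.2564·V_2 - 0.005·V_4 = 0.01765
  0.2604·V_2 - 0.2564·V_1 - 0.001471·V_4 = 0
  0.006971·V_4 - 0.005·V_1 - 0.001471·V_2 = 0
Solving these 3 simultaneous equations (Gaussian elimination) gives:
  V_1 = 3.947 V, V_2 = 3.906 V, V_4 = 3.655 V
I_R2 = (V_1 - V_2)/R2 = (3.947 - 3.906)/3.9 = 0.01039 A
|I_R2| = 0.01039 A

Final answer: |I_R2| = 0.01039 A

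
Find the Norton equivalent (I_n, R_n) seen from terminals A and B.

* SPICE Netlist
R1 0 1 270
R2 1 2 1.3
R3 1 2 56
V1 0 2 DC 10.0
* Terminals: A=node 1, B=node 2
Find the Thévenin equivalent first; then I_n = V_th/R_th and R_n = R_th.
Step 1 — V_th is the open-circuit voltage V_A - V_B (nothing connected across the terminals).
Nodal analysis, taking node 2 as the 0 V reference.
Source V1 fixes V_0 = 10 V.
KCL at each unknown node (sum of currents leaving = 0; resistances in Ω):
  Node 1: (V_1 - 10)/270 + (V_1 - 0)/1.3 + (V_1 - 0)/56 = 0
Collecting terms: 0.7908 × V_1 = 0.03704  =>  V_1 = 0.04684 V
V_th = V_1 - V_2 = 0.04684 - 0 = 0.04684 V
Step 2 — R_th: zero the source — replace V1 by a short circuit (node 2 merges into node 0) — and find the resistance seen between A (node 1) and B (node 0).
Reduce the network between node 1 (A) and node 0 (B) by series/parallel combination:
  Rp1 = R1 ‖ R2 ‖ R3 (parallel, all between nodes 0 and 1) = 1/(1/270 + 1/1.3 + 1/56) = 1.265 Ω
R_th = 1.265 Ω
I_n = V_th/R_th = 0.04684/1.265 = 0.03704 A, and R_n = R_th = 1.265 Ω

Final answer: I_n = 0.03704 A, R_n = 1.265 Ω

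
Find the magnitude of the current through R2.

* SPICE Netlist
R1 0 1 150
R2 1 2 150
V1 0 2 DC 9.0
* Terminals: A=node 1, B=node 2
Nodal analysis, taking node 2 as the 0 V reference.
Source V1 fixes V_0 = 9 V.
KCL at each unknown node (sum of currents leaving = 0; resistances in Ω):
  Node 1: (V_1 - 9)/150 + (V_1 - 0)/150 = 0
Collecting terms: 0.01333 × V_1 = 0.06  =>  V_1 = 4.5 V
I_R2 = (V_1 - V_2)/R2 = (4.5 - 0)/150 = 0.03 A
|I_R2| = 0.03 A

Final answer: |I_R2| = 0.03 A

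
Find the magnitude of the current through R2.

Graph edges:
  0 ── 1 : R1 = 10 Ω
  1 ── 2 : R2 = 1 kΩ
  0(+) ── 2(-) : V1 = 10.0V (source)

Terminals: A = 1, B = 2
Nodal analysis, taking node 2 as the 0 V reference.
Source V1 fixes V_0 = 10 V.
KCL at each unknown node (sum of currents leaving = 0; resistances in Ω):
  Node 1: (V_1 - 10)/10 + (V_1 - 0)/1000 = 0
Collecting terms: 0.101 × V_1 = 1  =>  V_1 = 9.901 V
I_R2 = (V_1 - V_2)/R2 = (9.901 - 0)/1000 = 0.009901 A
|I_R2| = 0.009901 A

Final answer: |I_R2| = 0.009901 A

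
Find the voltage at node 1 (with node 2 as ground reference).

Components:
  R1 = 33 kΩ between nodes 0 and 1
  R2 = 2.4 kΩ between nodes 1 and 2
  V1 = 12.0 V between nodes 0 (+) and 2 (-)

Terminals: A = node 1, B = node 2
Nodal analysis, taking node 2 as the 0 V reference.
Source V1 fixes V_0 = 12 V.
KCL at each unknown node (sum of currents leaving = 0; resistances in Ω):
  Node 1: (V_1 - 12)/33000 + (V_1 - 0)/2400 = 0
Collecting terms: 0.000447 × V_1 = 0.0003636  =>  V_1 = 0.8136 V
The requested potential is V_1 = 0.8136 V.

Final answer: V_1 = 0.8136 V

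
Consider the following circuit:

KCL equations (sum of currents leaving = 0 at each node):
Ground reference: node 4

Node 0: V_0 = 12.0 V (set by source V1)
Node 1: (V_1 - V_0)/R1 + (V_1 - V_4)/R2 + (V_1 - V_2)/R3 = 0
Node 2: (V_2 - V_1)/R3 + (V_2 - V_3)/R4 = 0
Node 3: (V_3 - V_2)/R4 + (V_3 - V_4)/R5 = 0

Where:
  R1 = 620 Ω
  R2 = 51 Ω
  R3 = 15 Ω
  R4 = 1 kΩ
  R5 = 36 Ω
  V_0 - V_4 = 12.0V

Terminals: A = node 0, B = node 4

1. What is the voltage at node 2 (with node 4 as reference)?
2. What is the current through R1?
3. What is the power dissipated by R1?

Nodal analysis, taking node 4 as the 0 V reference.
Source V1 fixes V_0 = 12 V.
KCL at each unknown node (sum of currents leaving = 0; resistances in Ω):
  Node 1: (V_1 - 12)/620 + (V_1 - 0)/51 + (V_1 - V_2)/15 = 0
  Node 2: (V_2 - V_1)/15 + (V_2 - V_3)/1000 = 0
  Node 3: (V_3 - V_2)/1000 + (V_3 - 0)/36 = 0
Collecting terms (coefficients in siemens):
  0.08789·V_1 - 0.06667·V_2 = 0.01935
  0.06767·V_2 - 0.06667·V_1 - 0.001·V_3 = 0
  0.02878·V_3 - 0.001·V_2 = 0
Solving these 3 simultaneous equations (Gaussian elimination) gives:
  V_1 = 0.8729 V, V_2 = 0.8605 V, V_3 = 0.0299 V
Part 1:
  Read off the nodal solution: V_2 = 0.8605 V
Part 2:
  I_R1 = (V_0 - V_1)/R1 = (12 - 0.8729)/620 = 0.01795 A
  Magnitude: I_R1 = 0.01795 A
Part 3:
  I_R1 = (V_0 - V_1)/R1 = (12 - 0.8729)/620 = 0.01795 A
  P_R1 = I_R1² × R1 = (0.01795)² × 620 = 0.1997 W

Final answers:
1. V_2 = 0.8605 V
2. I_R1 = 0.01795 A
3. P_R1 = 0.1997 W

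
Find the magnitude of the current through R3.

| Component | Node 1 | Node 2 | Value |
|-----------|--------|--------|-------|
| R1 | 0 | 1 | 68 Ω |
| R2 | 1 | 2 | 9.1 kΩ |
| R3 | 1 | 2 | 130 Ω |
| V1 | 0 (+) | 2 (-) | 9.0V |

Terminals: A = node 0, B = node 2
Nodal analysis, taking node 2 as the 0 V reference.
Source V1 fixes V_0 = 9 V.
KCL at each unknown node (sum of currents leaving = 0; resistances in Ω):
  Node 1: (V_1 - 9)/68 + (V_1 - 0)/9100 + (V_1 - 0)/130 = 0
Collecting terms: 0.02251 × V_1 = 0.1324  =>  V_1 = 5.88 V
I_R3 = (V_1 - V_2)/R3 = (5.88 - 0)/130 = 0.04523 A
|I_R3| = 0.04523 A

Final answer: |I_R3| = 0.04523 A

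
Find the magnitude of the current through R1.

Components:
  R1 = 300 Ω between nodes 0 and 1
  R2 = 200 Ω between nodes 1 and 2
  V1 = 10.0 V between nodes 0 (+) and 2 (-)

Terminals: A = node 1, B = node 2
Nodal analysis, taking node 2 as the 0 V reference.
Source V1 fixes V_0 = 10 V.
KCL at each unknown node (sum of currents leaving = 0; resistances in Ω):
  Node 1: (V_1 - 10)/300 + (V_1 - 0)/200 = 0
Collecting terms: 0.008333 × V_1 = 0.03333  =>  V_1 = 4 V
I_R1 = (V_0 - V_1)/R1 = (10 - 4)/300 = 0.02 A
|I_R1| = 0.02 A

Final answer: |I_R1| = 0.02 A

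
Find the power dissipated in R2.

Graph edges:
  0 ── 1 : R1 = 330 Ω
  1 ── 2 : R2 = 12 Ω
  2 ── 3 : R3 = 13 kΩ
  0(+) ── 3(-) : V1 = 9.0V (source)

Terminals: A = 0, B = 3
Nodal analysis, taking node 3 as the 0 V reference.
Source V1 fixes V_0 = 9 V.
KCL at each unknown node (sum of currents leaving = 0; resistances in Ω):
  Node 1: (V_1 - 9)/330 + (V_1 - V_2)/12 = 0
  Node 2: (V_2 - V_1)/12 + (V_2 - 0)/13000 = 0
Collecting terms (coefficients in siemens):
  0.08636·V_1 - 0.08333·V_2 = 0.02727
  0.08341·V_2 - 0.08333·V_1 = 0
Determinant D = (0.08636)(0.08341) - (-0.08333)(-0.08333) = 0.0002592
V_1 = [(0.02727)(0.08341) - (-0.08333)(0)]/D = 8.777 V
V_2 = [(0.08636)(0) - (0.02727)(-0.08333)]/D = 8.769 V
I_R2 = (V_1 - V_2)/R2 = (8.777 - 8.769)/12 = 0.0006746 A
P_R2 = I_R2² × R2 = (0.0006746)² × 12 = 0.00000546 W

Final answer: 5.46e-06 W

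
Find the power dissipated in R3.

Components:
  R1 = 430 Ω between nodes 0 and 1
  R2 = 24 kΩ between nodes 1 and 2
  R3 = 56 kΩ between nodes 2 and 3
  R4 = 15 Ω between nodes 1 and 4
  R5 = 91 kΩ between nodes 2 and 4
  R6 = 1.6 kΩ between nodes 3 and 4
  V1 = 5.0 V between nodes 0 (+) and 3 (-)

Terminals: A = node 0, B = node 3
Nodal analysis, taking node 3 as the 0 V reference.
Source V1 fixes V_0 = 5 V.
KCL at each unknown node (sum of currents leaving = 0; resistances in Ω):
  Node 1: (V_1 - 5)/430 + (V_1 - V_2)/24000 + (V_1 - V_4)/15 = 0
  Node 2: (V_2 - V_1)/24000 + (V_2 - 0)/56000 + (V_2 - V_4)/91000 = 0
  Node 4: (V_4 - V_1)/15 + (V_4 - V_2)/91000 + (V_4 - 0)/1600 = 0
Collecting terms (coefficients in siemens):
  0.06903·V_1 - 0.00004167·V_2 - 0.06667·V_4 = 0.01163
  0.00007051·V_2 - 0.00004167·V_1 - 0.00001099·V_4 = 0
  0.0673·V_4 - 0.06667·V_1 - 0.00001099·V_2 = 0
Solving these 3 simultaneous equations (Gaussian elimination) gives:
  V_1 = 3.931 V, V_2 = 2.93 V, V_4 = 3.894 V
I_R3 = (V_2 - V_3)/R3 = (2.93 - 0)/56000 = 0.00005232 A
P_R3 = I_R3² × R3 = (0.00005232)² × 56000 = 0.0001533 W

Final answer: 0.0001533 W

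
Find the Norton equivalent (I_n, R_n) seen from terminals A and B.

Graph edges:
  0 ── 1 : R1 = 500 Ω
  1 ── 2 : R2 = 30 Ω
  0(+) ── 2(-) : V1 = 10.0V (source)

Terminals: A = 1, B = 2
Find the Thévenin equivalent first; then I_n = V_th/R_th and R_n = R_th.
Step 1 — V_th is the open-circuit voltage V_A - V_B (nothing connected across the terminals).
Nodal analysis, taking node 2 as the 0 V reference.
Source V1 fixes V_0 = 10 V.
KCL at each unknown node (sum of currents leaving = 0; resistances in Ω):
  Node 1: (V_1 - 10)/500 + (V_1 - 0)/30 = 0
Collecting terms: 0.03533 × V_1 = 0.02  =>  V_1 = 0.566 V
V_th = V_1 - V_2 = 0.566 - 0 = 0.566 V
Step 2 — R_th: zero the source — replace V1 by a short circuit (node 2 merges into node 0) — and find the resistance seen between A (node 1) and B (node 0).
Reduce the network between node 1 (A) and node 0 (B) by series/parallel combination:
  Rp1 = R1 ‖ R2 (parallel, both between nodes 0 and 1) = 1/(1/500 + 1/30) = 28.3 Ω
R_th = 28.3 Ω
I_n = V_th/R_th = 0.566/28.3 = 0.02 A, and R_n = R_th = 28.3 Ω

Final answer: I_n = 0.02 A, R_n = 28.3 Ω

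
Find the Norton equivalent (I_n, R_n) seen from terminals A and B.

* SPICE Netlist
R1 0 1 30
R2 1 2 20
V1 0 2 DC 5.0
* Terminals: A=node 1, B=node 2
Find the Thévenin equivalent first; then I_n = V_th/R_th and R_n = R_th.
Step 1 — V_th is the open-circuit voltage V_A - V_B (nothing connected across the terminals).
Nodal analysis, taking node 2 as the 0 V reference.
Source V1 fixes V_0 = 5 V.
KCL at each unknown node (sum of currents leaving = 0; resistances in Ω):
  Node 1: (V_1 - 5)/30 + (V_1 - 0)/20 = 0
Collecting terms: 0.08333 × V_1 = 0.1667  =>  V_1 = 2 V
V_th = V_1 - V_2 = 2 - 0 = 2 V
Step 2 — R_th: zero the source — replace V1 by a short circuit (node 2 merges into node 0) — and find the resistance seen between A (node 1) and B (node 0).
Reduce the network between node 1 (A) and node 0 (B) by series/parallel combination:
  Rp1 = R1 ‖ R2 (parallel, both between nodes 0 and 1) = 1/(1/30 + 1/20) = 12 Ω
R_th = 12 Ω
I_n = V_th/R_th = 2/12 = 0.1667 A, and R_n = R_th = 12 Ω

Final answer: I_n = 0.1667 A, R_n = 12 Ω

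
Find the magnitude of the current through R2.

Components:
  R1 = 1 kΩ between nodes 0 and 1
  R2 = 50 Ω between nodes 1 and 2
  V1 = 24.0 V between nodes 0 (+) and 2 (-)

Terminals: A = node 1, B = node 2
Nodal analysis, taking node 2 as the 0 V reference.
Source V1 fixes V_0 = 24 V.
KCL at each unknown node (sum of currents leaving = 0; resistances in Ω):
  Node 1: (V_1 - 24)/1000 + (V_1 - 0)/50 = 0
Collecting terms: 0.021 × V_1 = 0.024  =>  V_1 = 1.143 V
I_R2 = (V_1 - V_2)/R2 = (1.143 - 0)/50 = 0.02286 A
|I_R2| = 0.02286 A

Final answer: |I_R2| = 0.02286 A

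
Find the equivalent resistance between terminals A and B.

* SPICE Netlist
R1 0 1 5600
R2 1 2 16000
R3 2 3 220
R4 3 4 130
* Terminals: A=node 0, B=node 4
Reduce the network between node 0 (A) and node 4 (B) by series/parallel combination:
  Rs1 = R1 + R2 (series, joined only at node 1) = 5600 + 16000 = 21600 Ω
  Rs2 = R3 + Rs1 (series, joined only at node 2) = 220 + 21600 = 21820 Ω
  Rs3 = R4 + Rs2 (series, joined only at node 3) = 130 + 21820 = 21950 Ω
R_eq = 21.95 kΩ

Final answer: 21.95 kΩ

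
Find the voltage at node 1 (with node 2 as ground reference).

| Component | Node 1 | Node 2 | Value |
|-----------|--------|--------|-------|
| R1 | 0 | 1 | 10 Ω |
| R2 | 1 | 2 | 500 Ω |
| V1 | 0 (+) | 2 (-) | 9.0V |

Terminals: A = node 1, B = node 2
Nodal analysis, taking node 2 as the 0 V reference.
Source V1 fixes V_0 = 9 V.
KCL at each unknown node (sum of currents leaving = 0; resistances in Ω):
  Node 1: (V_1 - 9)/10 + (V_1 - 0)/500 = 0
Collecting terms: 0.102 × V_1 = 0.9  =>  V_1 = 8.824 V
The requested potential is V_1 = 8.824 V.

Final answer: V_1 = 8.824 V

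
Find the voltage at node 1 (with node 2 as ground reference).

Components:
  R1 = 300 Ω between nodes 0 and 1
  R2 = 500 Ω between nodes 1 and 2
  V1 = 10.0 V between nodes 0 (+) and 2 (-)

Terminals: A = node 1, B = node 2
Nodal analysis, taking node 2 as the 0 V reference.
Source V1 fixes V_0 = 10 V.
KCL at each unknown node (sum of currents leaving = 0; resistances in Ω):
  Node 1: (V_1 - 10)/300 + (V_1 - 0)/500 = 0
Collecting terms: 0.005333 × V_1 = 0.03333  =>  V_1 = 6.25 V
The requested potential is V_1 = 6.25 V.

Final answer: V_1 = 6.25 V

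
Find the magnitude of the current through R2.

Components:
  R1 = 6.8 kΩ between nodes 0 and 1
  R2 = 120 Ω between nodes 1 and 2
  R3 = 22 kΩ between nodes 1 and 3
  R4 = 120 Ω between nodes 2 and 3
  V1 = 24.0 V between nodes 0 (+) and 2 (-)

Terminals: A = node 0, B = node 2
Nodal analysis, taking node 2 as the 0 V reference.
Source V1 fixes V_0 = 24 V.
KCL at each unknown node (sum of currents leaving = 0; resistances in Ω):
  Node 1: (V_1 - 24)/6800 + (V_1 - 0)/120 + (V_1 - V_3)/22000 = 0
  Node 3: (V_3 - V_1)/22000 + (V_3 - 0)/120 = 0
Collecting terms (coefficients in siemens):
  0.008526·V_1 - 0.00004545·V_3 = 0.003529
  0.008379·V_3 - 0.00004545·V_1 = 0
Determinant D = (0.008526)(0.008379) - (-0.00004545)(-0.00004545) = 0.00007143
V_1 = [(0.003529)(0.008379) - (-0.00004545)(0)]/D = 0.414 V
V_3 = [(0.008526)(0) - (0.003529)(-0.00004545)]/D = 0.002246 V
I_R2 = (V_1 - V_2)/R2 = (0.414 - 0)/120 = 0.00345 A
|I_R2| = 0.00345 A

Final answer: |I_R2| = 0.00345 A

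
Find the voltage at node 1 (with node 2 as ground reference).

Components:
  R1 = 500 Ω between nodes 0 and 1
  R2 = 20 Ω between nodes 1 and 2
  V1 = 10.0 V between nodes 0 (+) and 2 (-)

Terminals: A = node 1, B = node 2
Nodal analysis, taking node 2 as the 0 V reference.
Source V1 fixes V_0 = 10 V.
KCL at each unknown node (sum of currents leaving = 0; resistances in Ω):
  Node 1: (V_1 - 10)/500 + (V_1 - 0)/20 = 0
Collecting terms: 0.052 × V_1 = 0.02  =>  V_1 = 0.3846 V
The requested potential is V_1 = 0.3846 V.

Final answer: V_1 = 0.3846 V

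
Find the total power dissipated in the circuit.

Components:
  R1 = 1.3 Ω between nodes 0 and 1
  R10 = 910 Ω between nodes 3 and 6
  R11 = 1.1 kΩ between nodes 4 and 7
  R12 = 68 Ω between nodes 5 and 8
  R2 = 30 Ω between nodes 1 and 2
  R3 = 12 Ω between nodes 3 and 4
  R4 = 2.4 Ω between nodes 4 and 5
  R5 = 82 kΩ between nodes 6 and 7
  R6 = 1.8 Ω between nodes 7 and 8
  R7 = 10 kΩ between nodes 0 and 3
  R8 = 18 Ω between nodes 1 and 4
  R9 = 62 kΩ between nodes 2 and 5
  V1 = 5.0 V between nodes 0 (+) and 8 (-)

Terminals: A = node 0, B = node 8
Nodal analysis, taking node 8 as the 0 V reference.
Source V1 fixes V_0 = 5 V.
KCL at each unknown node (sum of currents leaving = 0; resistances in Ω):
  Node 1: (V_1 - 5)/1.3 + (V_1 - V_2)/30 + (V_1 - V_4)/18 = 0
  Node 2: (V_2 - V_1)/30 + (V_2 - V_5)/62000 = 0
  Node 3: (V_3 - V_4)/12 + (V_3 - 5)/10000 + (V_3 - V_6)/910 = 0
  Node 4: (V_4 - V_3)/12 + (V_4 - V_5)/2.4 + (V_4 - V_1)/18 + (V_4 - V_7)/1100 = 0
  Node 5: (V_5 - V_4)/2.4 + (V_5 - V_2)/62000 + (V_5 - 0)/68 = 0
  Node 6: (V_6 - V_7)/82000 + (V_6 - V_3)/910 = 0
  Node 7: (V_7 - V_6)/82000 + (V_7 - 0)/1.8 + (V_7 - V_4)/1100 = 0
Collecting terms (coefficients in siemens):
  0.8581·V_1 - 0.03333·V_2 - 0.05556·V_4 = 3.846
  0.03335·V_2 - 0.03333·V_1 - 0.00001613·V_5 = 0
  0.08453·V_3 - 0.08333·V_4 - 0.001099·V_6 = 0.0005
  0.5565·V_4 - 0.05556·V_1 - 0.08333·V_3 - 0.4167·V_5 - 0.0009091·V_7 = 0
  0.4314·V_5 - 0.00001613·V_2 - 0.4167·V_4 = 0
  0.001111·V_6 - 0.001099·V_3 - 0.0000122·V_7 = 0
  0.5565·V_7 - 0.0009091·V_4 - 0.0000122·V_6 = 0
Solving these 7 simultaneous equations (Gaussian elimination) gives:
  V_1 = 4.924 V, V_2 = 4.923 V, V_3 = 3.873 V, V_4 = 3.872 V
  V_5 = 3.74 V, V_6 = 3.831 V, V_7 = 0.00641 V
Power in each resistor, P = (ΔV)²/R:
  P_R1 = (5 - 4.924)²/1.3 = 0.004442 W
  P_R2 = (4.924 - 4.923)²/30 = 0.00000001093 W
  P_R3 = (3.873 - 3.872)²/12 = 0.00000005237 W
  P_R4 = (3.872 - 3.74)²/2.4 = 0.007256 W
  P_R5 = (3.831 - 0.00641)²/82000 = 0.0001783 W
  P_R6 = (0.00641 - 0)²/1.8 = 0.00002283 W
  P_R7 = (5 - 3.873)²/10000 = 0.000127 W
  P_R8 = (4.924 - 3.872)²/18 = 0.06146 W
  P_R9 = (4.923 - 3.74)²/62000 = 0.00002258 W
  P_R10 = (3.873 - 3.831)²/910 = 0.000001979 W
  P_R11 = (3.872 - 0.00641)²/1100 = 0.01359 W
  P_R12 = (3.74 - 0)²/68 = 0.2057 W
P_total = P_R1 + P_R2 + P_R3 + P_R4 + P_R5 + P_R6 + P_R7 + P_R8 + P_R9 + P_R10 + P_R11 + P_R12 = 0.2928 W

Final answer: 0.2928 W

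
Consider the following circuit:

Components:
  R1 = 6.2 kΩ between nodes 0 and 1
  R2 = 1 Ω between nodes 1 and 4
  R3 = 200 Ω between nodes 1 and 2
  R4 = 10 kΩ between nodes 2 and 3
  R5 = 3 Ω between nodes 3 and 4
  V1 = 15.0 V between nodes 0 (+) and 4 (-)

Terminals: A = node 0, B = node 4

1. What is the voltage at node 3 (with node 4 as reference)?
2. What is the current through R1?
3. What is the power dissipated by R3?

Nodal analysis, taking node 4 as the 0 V reference.
Source V1 fixes V_0 = 15 V.
KCL at each unknown node (sum of currents leaving = 0; resistances in Ω):
  Node 1: (V_1 - 15)/6200 + (V_1 - 0)/1 + (V_1 - V_2)/200 = 0
  Node 2: (V_2 - V_1)/200 + (V_2 - V_3)/10000 = 0
  Node 3: (V_3 - V_2)/10000 + (V_3 - 0)/3 = 0
Collecting terms (coefficients in siemens):
  1.005·V_1 - 0.005·V_2 = 0.002419
  0.0051·V_2 - 0.005·V_1 - 0.0001·V_3 = 0
  0.3334·V_3 - 0.0001·V_2 = 0
Solving these 3 simultaneous equations (Gaussian elimination) gives:
  V_1 = 0.002419 V, V_2 = 0.002371 V, V_3 = 0.0000007112 V
Part 1:
  Read off the nodal solution: V_3 = 0.0000007112 V
Part 2:
  I_R1 = (V_0 - V_1)/R1 = (15 - 0.002419)/6200 = 0.002419 A
  Magnitude: I_R1 = 0.002419 A
Part 3:
  I_R3 = (V_1 - V_2)/R3 = (0.002419 - 0.002371)/200 = 0.0000002371 A
  P_R3 = I_R3² × R3 = (0.0000002371)² × 200 = 0.00000000001124 W

Final answers:
1. V_3 = 7.112e-07 V
2. I_R1 = 0.002419 A
3. P_R3 = 1.124e-11 W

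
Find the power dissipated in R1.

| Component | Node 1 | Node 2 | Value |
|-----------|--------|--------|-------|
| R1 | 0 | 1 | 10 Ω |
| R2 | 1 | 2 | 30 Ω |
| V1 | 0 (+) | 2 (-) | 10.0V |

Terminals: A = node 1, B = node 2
Nodal analysis, taking node 2 as the 0 V reference.
Source V1 fixes V_0 = 10 V.
KCL at each unknown node (sum of currents leaving = 0; resistances in Ω):
  Node 1: (V_1 - 10)/10 + (V_1 - 0)/30 = 0
Collecting terms: 0.1333 × V_1 = 1  =>  V_1 = 7.5 V
I_R1 = (V_0 - V_1)/R1 = (10 - 7.5)/10 = 0.25 A
P_R1 = I_R1² × R1 = (0.25)² × 10 = 0.625 W

Final answer: 0.625 W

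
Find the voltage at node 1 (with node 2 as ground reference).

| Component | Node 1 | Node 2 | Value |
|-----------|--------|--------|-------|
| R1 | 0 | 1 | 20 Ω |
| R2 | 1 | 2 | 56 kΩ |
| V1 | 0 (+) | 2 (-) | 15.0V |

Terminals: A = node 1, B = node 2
Nodal analysis, taking node 2 as the 0 V reference.
Source V1 fixes V_0 = 15 V.
KCL at each unknown node (sum of currents leaving = 0; resistances in Ω):
  Node 1: (V_1 - 15)/20 + (V_1 - 0)/56000 = 0
Collecting terms: 0.05002 × V_1 = 0.75  =>  V_1 = 14.99 V
The requested potential is V_1 = 14.99 V.

Final answer: V_1 = 14.99 V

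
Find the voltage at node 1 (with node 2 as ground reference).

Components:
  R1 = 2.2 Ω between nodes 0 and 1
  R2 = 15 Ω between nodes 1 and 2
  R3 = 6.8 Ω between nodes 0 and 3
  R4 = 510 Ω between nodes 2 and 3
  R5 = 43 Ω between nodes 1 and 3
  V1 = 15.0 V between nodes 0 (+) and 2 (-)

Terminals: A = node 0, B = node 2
Nodal analysis, taking node 2 as the 0 V reference.
Source V1 fixes V_0 = 15 V.
KCL at each unknown node (sum of currents leaving = 0; resistances in Ω):
  Node 1: (V_1 - 15)/2.2 + (V_1 - 0)/15 + (V_1 - V_3)/43 = 0
  Node 3: (V_3 - 15)/6.8 + (V_3 - 0)/510 + (V_3 - V_1)/43 = 0
Collecting terms (coefficients in siemens):
  0.5445·V_1 - 0.02326·V_3 = 6.818
  0.1723·V_3 - 0.02326·V_1 = 2.206
Determinant D = (0.5445)(0.1723) - (-0.02326)(-0.02326) = 0.09326
V_1 = [(6.818)(0.1723) - (-0.02326)(2.206)]/D = 13.15 V
V_3 = [(0.5445)(2.206) - (6.818)(-0.02326)]/D = 14.58 V
The requested potential is V_1 = 13.15 V.

Final answer: V_1 = 13.15 V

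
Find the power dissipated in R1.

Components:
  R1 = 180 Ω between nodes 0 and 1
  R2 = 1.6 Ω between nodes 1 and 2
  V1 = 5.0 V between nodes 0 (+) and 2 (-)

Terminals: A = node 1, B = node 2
Nodal analysis, taking node 2 as the 0 V reference.
Source V1 fixes V_0 = 5 V.
KCL at each unknown node (sum of currents leaving = 0; resistances in Ω):
  Node 1: (V_1 - 5)/180 + (V_1 - 0)/1.6 = 0
Collecting terms: 0.6306 × V_1 = 0.02778  =>  V_1 = 0.04405 V
I_R1 = (V_0 - V_1)/R1 = (5 - 0.04405)/180 = 0.02753 A
P_R1 = I_R1² × R1 = (0.02753)² × 180 = 0.1365 W

Final answer: 0.1365 W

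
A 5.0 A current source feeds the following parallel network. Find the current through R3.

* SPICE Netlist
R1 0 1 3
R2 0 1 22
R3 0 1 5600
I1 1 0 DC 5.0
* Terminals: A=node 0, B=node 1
All resistors sit directly between nodes 0 and 1, so they are in parallel and share one voltage V; the full source current 5 A splits among them.
1/R_par = 1/3 + 1/22 + 1/5600 = 0.379 S  =>  R_par = 2.639 Ω
V = I × R_par = 5 × 2.639 = 13.19 V
I_R3 = V/R3 = 13.19/5600 = 0.002356 A

Final answer: 0.002356 A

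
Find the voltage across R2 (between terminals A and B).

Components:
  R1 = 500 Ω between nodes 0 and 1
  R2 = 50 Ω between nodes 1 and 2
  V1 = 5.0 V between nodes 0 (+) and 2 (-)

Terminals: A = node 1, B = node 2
R1 and R2 are in series across V1 (node 0 → node 1 → node 2), and the output A–B is taken across R2, so this is a voltage divider.
Series current: I = V1/(R1 + R2) = 5/(500 + 50) = 5/550 = 0.009091 A
V_R2 = I × R2 = V1 × R2/(R1 + R2) = 5 × 50/550 = 0.4545 V

Final answer: 0.4545 V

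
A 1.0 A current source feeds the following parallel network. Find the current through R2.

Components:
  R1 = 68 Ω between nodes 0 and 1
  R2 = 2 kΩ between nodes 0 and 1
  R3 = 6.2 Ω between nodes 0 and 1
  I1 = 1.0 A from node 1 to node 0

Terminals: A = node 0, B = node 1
All resistors sit directly between nodes 0 and 1, so they are in parallel and share one voltage V; the full source current 1 A splits among them.
1/R_par = 1/68 + 1/2000 + 1/6.2 = 0.1765 S  =>  R_par = 5.666 Ω
V = I × R_par = 1 × 5.666 = 5.666 V
I_R2 = V/R2 = 5.666/2000 = 0.002833 A

Final answer: 0.002833 A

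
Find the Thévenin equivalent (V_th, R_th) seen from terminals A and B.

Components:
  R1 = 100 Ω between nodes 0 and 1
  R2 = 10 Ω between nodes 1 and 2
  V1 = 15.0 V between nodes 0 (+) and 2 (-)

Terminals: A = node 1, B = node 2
Step 1 — V_th is the open-circuit voltage V_A - V_B (nothing connected across the terminals).
Nodal analysis, taking node 2 as the 0 V reference.
Source V1 fixes V_0 = 15 V.
KCL at each unknown node (sum of currents leaving = 0; resistances in Ω):
  Node 1: (V_1 - 15)/100 + (V_1 - 0)/10 = 0
Collecting terms: 0.11 × V_1 = 0.15  =>  V_1 = 1.364 V
V_th = V_1 - V_2 = 1.364 - 0 = 1.364 V
Step 2 — R_th: zero the source — replace V1 by a short circuit (node 2 merges into node 0) — and find the resistance seen between A (node 1) and B (node 0).
Reduce the network between node 1 (A) and node 0 (B) by series/parallel combination:
  Rp1 = R1 ‖ R2 (parallel, both between nodes 0 and 1) = 1/(1/100 + 1/10) = 9.091 Ω
R_th = 9.091 Ω

Final answer: V_th = 1.364 V, R_th = 9.091 Ω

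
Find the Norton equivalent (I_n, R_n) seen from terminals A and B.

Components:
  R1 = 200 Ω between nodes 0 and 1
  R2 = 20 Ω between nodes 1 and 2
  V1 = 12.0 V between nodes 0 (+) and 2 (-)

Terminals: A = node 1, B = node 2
Find the Thévenin equivalent first; then I_n = V_th/R_th and R_n = R_th.
Step 1 — V_th is the open-circuit voltage V_A - V_B (nothing connected across the terminals).
Nodal analysis, taking node 2 as the 0 V reference.
Source V1 fixes V_0 = 12 V.
KCL at each unknown node (sum of currents leaving = 0; resistances in Ω):
  Node 1: (V_1 - 12)/200 + (V_1 - 0)/20 = 0
Collecting terms: 0.055 × V_1 = 0.06  =>  V_1 = 1.091 V
V_th = V_1 - V_2 = 1.091 - 0 = 1.091 V
Step 2 — R_th: zero the source — replace V1 by a short circuit (node 2 merges into node 0) — and find the resistance seen between A (node 1) and B (node 0).
Reduce the network between node 1 (A) and node 0 (B) by series/parallel combination:
  Rp1 = R1 ‖ R2 (parallel, both between nodes 0 and 1) = 1/(1/200 + 1/20) = 18.18 Ω
R_th = 18.18 Ω
I_n = V_th/R_th = 1.091/18.18 = 0.06 A, and R_n = R_th = 18.18 Ω

Final answer: I_n = 0.06 A, R_n = 18.18 Ω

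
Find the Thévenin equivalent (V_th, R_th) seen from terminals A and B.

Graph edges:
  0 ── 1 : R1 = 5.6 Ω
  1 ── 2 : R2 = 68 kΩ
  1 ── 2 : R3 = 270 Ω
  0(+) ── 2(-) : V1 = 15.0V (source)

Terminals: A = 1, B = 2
Step 1 — V_th is the open-circuit voltage V_A - V_B (nothing connected across the terminals).
Nodal analysis, taking node 2 as the 0 V reference.
Source V1 fixes V_0 = 15 V.
KCL at each unknown node (sum of currents leaving = 0; resistances in Ω):
  Node 1: (V_1 - 15)/5.6 + (V_1 - 0)/68000 + (V_1 - 0)/270 = 0
Collecting terms: 0.1823 × V_1 = 2.679  =>  V_1 = 14.69 V
V_th = V_1 - V_2 = 14.69 - 0 = 14.69 V
Step 2 — R_th: zero the source — replace V1 by a short circuit (node 2 merges into node 0) — and find the resistance seen between A (node 1) and B (node 0).
Reduce the network between node 1 (A) and node 0 (B) by series/parallel combination:
  Rp1 = R1 ‖ R2 ‖ R3 (parallel, all between nodes 0 and 1) = 1/(1/5.6 + 1/68000 + 1/270) = 5.486 Ω
R_th = 5.486 Ω

Final answer: V_th = 14.69 V, R_th = 5.486 Ω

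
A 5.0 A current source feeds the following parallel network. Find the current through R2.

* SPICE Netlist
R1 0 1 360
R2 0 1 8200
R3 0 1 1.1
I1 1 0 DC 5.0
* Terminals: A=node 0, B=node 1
All resistors sit directly between nodes 0 and 1, so they are in parallel and share one voltage V; the full source current 5 A splits among them.
1/R_par = 1/360 + 1/8200 + 1/1.1 = 0.912 S  =>  R_par = 1.097 Ω
V = I × R_par = 5 × 1.097 = 5.483 V
I_R2 = V/R2 = 5.483/8200 = 0.0006686 A

Final answer: 0.0006686 A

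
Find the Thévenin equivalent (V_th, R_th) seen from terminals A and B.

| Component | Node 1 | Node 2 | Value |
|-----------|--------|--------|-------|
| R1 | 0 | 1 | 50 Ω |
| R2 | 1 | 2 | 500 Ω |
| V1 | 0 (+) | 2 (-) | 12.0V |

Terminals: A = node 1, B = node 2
Step 1 — V_th is the open-circuit voltage V_A - V_B (nothing connected across the terminals).
Nodal analysis, taking node 2 as the 0 V reference.
Source V1 fixes V_0 = 12 V.
KCL at each unknown node (sum of currents leaving = 0; resistances in Ω):
  Node 1: (V_1 - 12)/50 + (V_1 - 0)/500 = 0
Collecting terms: 0.022 × V_1 = 0.24  =>  V_1 = 10.91 V
V_th = V_1 - V_2 = 10.91 - 0 = 10.91 V
Step 2 — R_th: zero the source — replace V1 by a short circuit (node 2 merges into node 0) — and find the resistance seen between A (node 1) and B (node 0).
Reduce the network between node 1 (A) and node 0 (B) by series/parallel combination:
  Rp1 = R1 ‖ R2 (parallel, both between nodes 0 and 1) = 1/(1/50 + 1/500) = 45.45 Ω
R_th = 45.45 Ω

Final answer: V_th = 10.91 V, R_th = 45.45 Ω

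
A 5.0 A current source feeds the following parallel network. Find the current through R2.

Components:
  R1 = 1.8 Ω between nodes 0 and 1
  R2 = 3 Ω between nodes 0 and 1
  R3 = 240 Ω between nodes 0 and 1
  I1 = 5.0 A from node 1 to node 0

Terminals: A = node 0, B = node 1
All resistors sit directly between nodes 0 and 1, so they are in parallel and share one voltage V; the full source current 5 A splits among them.
1/R_par = 1/1.8 + 1/3 + 1/240 = 0.8931 S  =>  R_par = 1.12 Ω
V = I × R_par = 5 × 1.12 = 5.599 V
I_R2 = V/R2 = 5.599/3 = 1.866 A

Final answer: 1.866 A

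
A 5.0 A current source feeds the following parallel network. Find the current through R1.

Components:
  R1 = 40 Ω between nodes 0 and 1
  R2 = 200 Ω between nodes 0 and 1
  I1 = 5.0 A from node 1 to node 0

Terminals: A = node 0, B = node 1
All resistors sit directly between nodes 0 and 1, so they are in parallel and share one voltage V; the full source current 5 A splits among them.
1/R_par = 1/40 + 1/200 = 0.03 S  =>  R_par = 33.33 Ω
V = I × R_par = 5 × 33.33 = 166.7 V
I_R1 = V/R1 = 166.7/40 = 4.167 A

Final answer: 4.167 A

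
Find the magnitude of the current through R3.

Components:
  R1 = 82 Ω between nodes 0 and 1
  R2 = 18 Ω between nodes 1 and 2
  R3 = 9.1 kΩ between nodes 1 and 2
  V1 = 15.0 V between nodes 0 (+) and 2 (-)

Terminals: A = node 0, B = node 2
Nodal analysis, taking node 2 as the 0 V reference.
Source V1 fixes V_0 = 15 V.
KCL at each unknown node (sum of currents leaving = 0; resistances in Ω):
  Node 1: (V_1 - 15)/82 + (V_1 - 0)/18 + (V_1 - 0)/9100 = 0
Collecting terms: 0.06786 × V_1 = 0.1829  =>  V_1 = 2.696 V
I_R3 = (V_1 - V_2)/R3 = (2.696 - 0)/9100 = 0.0002962 A
|I_R3| = 0.0002962 A

Final answer: |I_R3| = 0.0002962 A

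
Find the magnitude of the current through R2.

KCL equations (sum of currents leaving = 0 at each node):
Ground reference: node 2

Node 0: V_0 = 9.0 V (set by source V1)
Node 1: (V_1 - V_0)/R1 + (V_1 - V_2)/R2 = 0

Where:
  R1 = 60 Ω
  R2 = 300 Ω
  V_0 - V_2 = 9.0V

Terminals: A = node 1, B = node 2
Nodal analysis, taking node 2 as the 0 V reference.
Source V1 fixes V_0 = 9 V.
KCL at each unknown node (sum of currents leaving = 0; resistances in Ω):
  Node 1: (V_1 - 9)/60 + (V_1 - 0)/300 = 0
Collecting terms: 0.02 × V_1 = 0.15  =>  V_1 = 7.5 V
I_R2 = (V_1 - V_2)/R2 = (7.5 - 0)/300 = 0.025 A
|I_R2| = 0.025 A

Final answer: |I_R2| = 0.025 A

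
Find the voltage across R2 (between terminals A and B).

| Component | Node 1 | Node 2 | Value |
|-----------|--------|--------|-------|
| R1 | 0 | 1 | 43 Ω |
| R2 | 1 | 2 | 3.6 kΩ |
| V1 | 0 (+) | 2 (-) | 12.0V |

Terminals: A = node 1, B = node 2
R1 and R2 are in series across V1 (node 0 → node 1 → node 2), and the output A–B is taken across R2, so this is a voltage divider.
Series current: I = V1/(R1 + R2) = 12/(43 + 3600) = 12/3643 = 0.003294 A
V_R2 = I × R2 = V1 × R2/(R1 + R2) = 12 × 3600/3643 = 11.86 V

Final answer: 11.86 V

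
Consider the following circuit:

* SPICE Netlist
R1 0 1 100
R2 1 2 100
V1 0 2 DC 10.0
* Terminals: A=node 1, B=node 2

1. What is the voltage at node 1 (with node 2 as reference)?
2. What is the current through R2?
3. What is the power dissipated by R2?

Nodal analysis, taking node 2 as the 0 V reference.
Source V1 fixes V_0 = 10 V.
KCL at each unknown node (sum of currents leaving = 0; resistances in Ω):
  Node 1: (V_1 - 10)/100 + (V_1 - 0)/100 = 0
Collecting terms: 0.02 × V_1 = 0.1  =>  V_1 = 5 V
Part 1:
  Read off the nodal solution: V_1 = 5 V
Part 2:
  I_R2 = (V_1 - V_2)/R2 = (5 - 0)/100 = 0.05 A
  Magnitude: I_R2 = 0.05 A
Part 3:
  I_R2 = (V_1 - V_2)/R2 = (5 - 0)/100 = 0.05 A
  P_R2 = I_R2² × R2 = (0.05)² × 100 = 0.25 W

Final answers:
1. V_1 = 5 V
2. I_R2 = 0.05 A
3. P_R2 = 0.25 W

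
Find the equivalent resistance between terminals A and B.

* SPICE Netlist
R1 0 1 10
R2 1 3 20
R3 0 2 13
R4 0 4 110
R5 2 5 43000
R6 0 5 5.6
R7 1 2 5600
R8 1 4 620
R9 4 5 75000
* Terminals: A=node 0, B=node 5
The network is not a plain series/parallel combination. Inject a 1 A test current into terminal A (node 0) and return it from terminal B (node 5); then R_eq = V_A / (1 A).
Nodal analysis, taking node 5 as the 0 V reference.
Current source I_test pushes 1 A into node 0 and draws it out of node 5.
KCL at each unknown node (sum of currents leaving = 0; resistances in Ω):
  Node 0: (V_0 - V_1)/10 + (V_0 - V_2)/13 + (V_0 - V_4)/110 + (V_0 - 0)/5.6 - 1 = 0
  Node 1: (V_1 - V_0)/10 + (V_1 - V_3)/20 + (V_1 - V_2)/5600 + (V_1 - V_4)/620 = 0
  Node 2: (V_2 - V_0)/13 + (V_2 - V_1)/5600 + (V_2 - 0)/43000 = 0
  Node 3: (V_3 - V_1)/20 = 0
  Node 4: (V_4 - V_0)/110 + (V_4 - V_1)/620 + (V_4 - 0)/75000 = 0
Collecting terms (coefficients in siemens):
  0.3646·V_0 - 0.1·V_1 - 0.07692·V_2 - 0.009091·V_4 = 1
  0.1518·V_1 - 0.1·V_0 - 0.0001786·V_2 - 0.05·V_3 - 0.001613·V_4 = 0
  0.07712·V_2 - 0.07692·V_0 - 0.0001786·V_1 = 0
  0.05·V_3 - 0.05·V_1 = 0
  0.01072·V_4 - 0.009091·V_0 - 0.001613·V_1 = 0
Solving these 5 simultaneous equations (Gaussian elimination) gives:
  V_0 = 5.599 V, V_1 = 5.599 V, V_2 = 5.597 V, V_3 = 5.599 V
  V_4 = 5.592 V
R_eq = V_0 / 1 A = 5.599 Ω

Final answer: 5.599 Ω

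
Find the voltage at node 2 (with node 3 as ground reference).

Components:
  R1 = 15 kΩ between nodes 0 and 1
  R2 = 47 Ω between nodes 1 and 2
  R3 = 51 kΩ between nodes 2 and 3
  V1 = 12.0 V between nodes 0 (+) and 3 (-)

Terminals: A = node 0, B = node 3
Nodal analysis, taking node 3 as the 0 V reference.
Source V1 fixes V_0 = 12 V.
KCL at each unknown node (sum of currents leaving = 0; resistances in Ω):
  Node 1: (V_1 - 12)/15000 + (V_1 - V_2)/47 = 0
  Node 2: (V_2 - V_1)/47 + (V_2 - 0)/51000 = 0
Collecting terms (coefficients in siemens):
  0.02134·V_1 - 0.02128·V_2 = 0.0008
  0.0213·V_2 - 0.02128·V_1 = 0
Determinant D = (0.02134)(0.0213) - (-0.02128)(-0.02128) = 0.000001837
V_1 = [(0.0008)(0.0213) - (-0.02128)(0)]/D = 9.275 V
V_2 = [(0.02134)(0) - (0.0008)(-0.02128)]/D = 9.266 V
The requested potential is V_2 = 9.266 V.

Final answer: V_2 = 9.266 V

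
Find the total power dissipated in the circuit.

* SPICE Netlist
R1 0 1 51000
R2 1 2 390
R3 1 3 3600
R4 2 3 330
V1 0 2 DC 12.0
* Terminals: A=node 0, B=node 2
Nodal analysis, taking node 2 as the 0 V reference.
Source V1 fixes V_0 = 12 V.
KCL at each unknown node (sum of currents leaving = 0; resistances in Ω):
  Node 1: (V_1 - 12)/51000 + (V_1 - 0)/390 + (V_1 - V_3)/3600 = 0
  Node 3: (V_3 - V_1)/3600 + (V_3 - 0)/330 = 0
Collecting terms (coefficients in siemens):
  0.002861·V_1 - 0.0002778·V_3 = 0.0002353
  0.003308·V_3 - 0.0002778·V_1 = 0
Determinant D = (0.002861)(0.003308) - (-0.0002778)(-0.0002778) = 0.000009389
V_1 = [(0.0002353)(0.003308) - (-0.0002778)(0)]/D = 0.0829 V
V_3 = [(0.002861)(0) - (0.0002353)(-0.0002778)]/D = 0.006961 V
Power in each resistor, P = (ΔV)²/R:
  P_R1 = (12 - 0.0829)²/51000 = 0.002785 W
  P_R2 = (0.0829 - 0)²/390 = 0.00001762 W
  P_R3 = (0.0829 - 0.006961)²/3600 = 0.000001602 W
  P_R4 = (0 - 0.006961)²/330 = 0.0000001469 W
P_total = P_R1 + P_R2 + P_R3 + P_R4 = 0.002804 W

Final answer: 0.002804 W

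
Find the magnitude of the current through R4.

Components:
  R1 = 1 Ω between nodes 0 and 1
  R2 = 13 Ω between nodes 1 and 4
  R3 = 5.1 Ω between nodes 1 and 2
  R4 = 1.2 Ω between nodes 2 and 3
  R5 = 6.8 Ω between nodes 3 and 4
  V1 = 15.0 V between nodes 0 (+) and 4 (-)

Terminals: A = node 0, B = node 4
Nodal analysis, taking node 4 as the 0 V reference.
Source V1 fixes V_0 = 15 V.
KCL at each unknown node (sum of currents leaving = 0; resistances in Ω):
  Node 1: (V_1 - 15)/1 + (V_1 - 0)/13 + (V_1 - V_2)/5.1 = 0
  Node 2: (V_2 - V_1)/5.1 + (V_2 - V_3)/1.2 = 0
  Node 3: (V_3 - V_2)/1.2 + (V_3 - 0)/6.8 = 0
Collecting terms (coefficients in siemens):
  1.273·V_1 - 0.1961·V_2 = 15
  1.029·V_2 - 0.1961·V_1 - 0.8333·V_3 = 0
  0.9804·V_3 - 0.8333·V_2 = 0
Solving these 3 simultaneous equations (Gaussian elimination) gives:
  V_1 = 13.01 V, V_2 = 7.943 V, V_3 = 6.752 V
I_R4 = (V_2 - V_3)/R4 = (7.943 - 6.752)/1.2 = 0.9929 A
|I_R4| = 0.9929 A

Final answer: |I_R4| = 0.9929 A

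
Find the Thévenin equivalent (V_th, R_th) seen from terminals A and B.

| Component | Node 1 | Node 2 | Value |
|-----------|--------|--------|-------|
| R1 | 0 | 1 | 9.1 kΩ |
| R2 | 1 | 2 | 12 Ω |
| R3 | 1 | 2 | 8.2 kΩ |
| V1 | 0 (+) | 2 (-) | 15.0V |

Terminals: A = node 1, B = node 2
Step 1 — V_th is the open-circuit voltage V_A - V_B (nothing connected across the terminals).
Nodal analysis, taking node 2 as the 0 V reference.
Source V1 fixes V_0 = 15 V.
KCL at each unknown node (sum of currents leaving = 0; resistances in Ω):
  Node 1: (V_1 - 15)/9100 + (V_1 - 0)/12 + (V_1 - 0)/8200 = 0
Collecting terms: 0.08357 × V_1 = 0.001648  =>  V_1 = 0.01973 V
V_th = V_1 - V_2 = 0.01973 - 0 = 0.01973 V
Step 2 — R_th: zero the source — replace V1 by a short circuit (node 2 merges into node 0) — and find the resistance seen between A (node 1) and B (node 0).
Reduce the network between node 1 (A) and node 0 (B) by series/parallel combination:
  Rp1 = R1 ‖ R2 ‖ R3 (parallel, all between nodes 0 and 1) = 1/(1/9100 + 1/12 + 1/8200) = 11.97 Ω
R_th = 11.97 Ω

Final answer: V_th = 0.01973 V, R_th = 11.97 Ω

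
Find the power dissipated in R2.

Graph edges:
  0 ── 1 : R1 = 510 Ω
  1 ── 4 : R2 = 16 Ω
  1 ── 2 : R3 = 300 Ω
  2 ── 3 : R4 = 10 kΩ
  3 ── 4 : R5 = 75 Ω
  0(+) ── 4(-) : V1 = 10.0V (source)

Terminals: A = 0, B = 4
Nodal analysis, taking node 4 as the 0 V reference.
Source V1 fixes V_0 = 10 V.
KCL at each unknown node (sum of currents leaving = 0; resistances in Ω):
  Node 1: (V_1 - 10)/510 + (V_1 - 0)/16 + (V_1 - V_2)/300 = 0
  Node 2: (V_2 - V_1)/300 + (V_2 - V_3)/10000 = 0
  Node 3: (V_3 - V_2)/10000 + (V_3 - 0)/75 = 0
Collecting terms (coefficients in siemens):
  0.06779·V_1 - 0.003333·V_2 = 0.01961
  0.003433·V_2 - 0.003333·V_1 - 0.0001·V_3 = 0
  0.01343·V_3 - 0.0001·V_2 = 0
Solving these 3 simultaneous equations (Gaussian elimination) gives:
  V_1 = 0.3037 V, V_2 = 0.2949 V, V_3 = 0.002196 V
I_R2 = (V_1 - V_4)/R2 = (0.3037 - 0)/16 = 0.01898 A
P_R2 = I_R2² × R2 = (0.01898)² × 16 = 0.005766 W

Final answer: 0.005766 W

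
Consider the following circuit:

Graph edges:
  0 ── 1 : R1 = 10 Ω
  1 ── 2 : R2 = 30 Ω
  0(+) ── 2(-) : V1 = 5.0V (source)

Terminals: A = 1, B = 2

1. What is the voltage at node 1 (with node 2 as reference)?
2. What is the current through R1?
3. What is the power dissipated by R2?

Nodal analysis, taking node 2 as the 0 V reference.
Source V1 fixes V_0 = 5 V.
KCL at each unknown node (sum of currents leaving = 0; resistances in Ω):
  Node 1: (V_1 - 5)/10 + (V_1 - 0)/30 = 0
Collecting terms: 0.1333 × V_1 = 0.5  =>  V_1 = 3.75 V
Part 1:
  Read off the nodal solution: V_1 = 3.75 V
Part 2:
  I_R1 = (V_0 - V_1)/R1 = (5 - 3.75)/10 = 0.125 A
  Magnitude: I_R1 = 0.125 A
Part 3:
  I_R2 = (V_1 - V_2)/R2 = (3.75 - 0)/30 = 0.125 A
  P_R2 = I_R2² × R2 = (0.125)² × 30 = 0.4688 W

Final answers:
1. V_1 = 3.75 V
2. I_R1 = 0.125 A
3. P_R2 = 0.4688 W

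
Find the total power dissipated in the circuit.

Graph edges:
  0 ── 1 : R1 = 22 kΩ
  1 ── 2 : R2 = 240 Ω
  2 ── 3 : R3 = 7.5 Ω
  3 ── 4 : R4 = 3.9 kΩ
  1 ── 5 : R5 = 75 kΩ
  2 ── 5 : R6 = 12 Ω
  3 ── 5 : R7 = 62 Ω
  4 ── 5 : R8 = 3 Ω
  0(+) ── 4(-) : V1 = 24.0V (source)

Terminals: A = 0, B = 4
Nodal analysis, taking node 4 as the 0 V reference.
Source V1 fixes V_0 = 24 V.
KCL at each unknown node (sum of currents leaving = 0; resistances in Ω):
  Node 1: (V_1 - 24)/22000 + (V_1 - V_2)/240 + (V_1 - V_5)/75000 = 0
  Node 2: (V_2 - V_1)/240 + (V_2 - V_3)/7.5 + (V_2 - V_5)/12 = 0
  Node 3: (V_3 - V_2)/7.5 + (V_3 - 0)/3900 + (V_3 - V_5)/62 = 0
  Node 5: (V_5 - V_1)/75000 + (V_5 - V_2)/12 + (V_5 - V_3)/62 + (V_5 - 0)/3 = 0
Collecting terms (coefficients in siemens):
  0.004225·V_1 - 0.004167·V_2 - 0.00001333·V_5 = 0.001091
  0.2208·V_2 - 0.004167·V_1 - 0.1333·V_3 - 0.08333·V_5 = 0
  0.1497·V_3 - 0.1333·V_2 - 0.01613·V_5 = 0
  0.4328·V_5 - 0.00001333·V_1 - 0.08333·V_2 - 0.01613·V_3 = 0
Solving these 4 simultaneous equations (Gaussian elimination) gives:
  V_1 = 0.2722 V, V_2 = 0.0142 V, V_3 = 0.01299 V, V_5 = 0.003226 V
Power in each resistor, P = (ΔV)²/R:
  P_R1 = (24 - 0.2722)²/22000 = 0.02559 W
  P_R2 = (0.2722 - 0.0142)²/240 = 0.0002773 W
  P_R3 = (0.0142 - 0.01299)²/7.5 = 0.0000001939 W
  P_R4 = (0.01299 - 0)²/3900 = 0.00000004326 W
  P_R5 = (0.2722 - 0.003226)²/75000 = 0.0000009645 W
  P_R6 = (0.0142 - 0.003226)²/12 = 0.00001003 W
  P_R7 = (0.01299 - 0.003226)²/62 = 0.000001538 W
  P_R8 = (0 - 0.003226)²/3 = 0.000003468 W
P_total = P_R1 + P_R2 + P_R3 + P_R4 + P_R5 + P_R6 + P_R7 + P_R8 = 0.02588 W

Final answer: 0.02588 W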